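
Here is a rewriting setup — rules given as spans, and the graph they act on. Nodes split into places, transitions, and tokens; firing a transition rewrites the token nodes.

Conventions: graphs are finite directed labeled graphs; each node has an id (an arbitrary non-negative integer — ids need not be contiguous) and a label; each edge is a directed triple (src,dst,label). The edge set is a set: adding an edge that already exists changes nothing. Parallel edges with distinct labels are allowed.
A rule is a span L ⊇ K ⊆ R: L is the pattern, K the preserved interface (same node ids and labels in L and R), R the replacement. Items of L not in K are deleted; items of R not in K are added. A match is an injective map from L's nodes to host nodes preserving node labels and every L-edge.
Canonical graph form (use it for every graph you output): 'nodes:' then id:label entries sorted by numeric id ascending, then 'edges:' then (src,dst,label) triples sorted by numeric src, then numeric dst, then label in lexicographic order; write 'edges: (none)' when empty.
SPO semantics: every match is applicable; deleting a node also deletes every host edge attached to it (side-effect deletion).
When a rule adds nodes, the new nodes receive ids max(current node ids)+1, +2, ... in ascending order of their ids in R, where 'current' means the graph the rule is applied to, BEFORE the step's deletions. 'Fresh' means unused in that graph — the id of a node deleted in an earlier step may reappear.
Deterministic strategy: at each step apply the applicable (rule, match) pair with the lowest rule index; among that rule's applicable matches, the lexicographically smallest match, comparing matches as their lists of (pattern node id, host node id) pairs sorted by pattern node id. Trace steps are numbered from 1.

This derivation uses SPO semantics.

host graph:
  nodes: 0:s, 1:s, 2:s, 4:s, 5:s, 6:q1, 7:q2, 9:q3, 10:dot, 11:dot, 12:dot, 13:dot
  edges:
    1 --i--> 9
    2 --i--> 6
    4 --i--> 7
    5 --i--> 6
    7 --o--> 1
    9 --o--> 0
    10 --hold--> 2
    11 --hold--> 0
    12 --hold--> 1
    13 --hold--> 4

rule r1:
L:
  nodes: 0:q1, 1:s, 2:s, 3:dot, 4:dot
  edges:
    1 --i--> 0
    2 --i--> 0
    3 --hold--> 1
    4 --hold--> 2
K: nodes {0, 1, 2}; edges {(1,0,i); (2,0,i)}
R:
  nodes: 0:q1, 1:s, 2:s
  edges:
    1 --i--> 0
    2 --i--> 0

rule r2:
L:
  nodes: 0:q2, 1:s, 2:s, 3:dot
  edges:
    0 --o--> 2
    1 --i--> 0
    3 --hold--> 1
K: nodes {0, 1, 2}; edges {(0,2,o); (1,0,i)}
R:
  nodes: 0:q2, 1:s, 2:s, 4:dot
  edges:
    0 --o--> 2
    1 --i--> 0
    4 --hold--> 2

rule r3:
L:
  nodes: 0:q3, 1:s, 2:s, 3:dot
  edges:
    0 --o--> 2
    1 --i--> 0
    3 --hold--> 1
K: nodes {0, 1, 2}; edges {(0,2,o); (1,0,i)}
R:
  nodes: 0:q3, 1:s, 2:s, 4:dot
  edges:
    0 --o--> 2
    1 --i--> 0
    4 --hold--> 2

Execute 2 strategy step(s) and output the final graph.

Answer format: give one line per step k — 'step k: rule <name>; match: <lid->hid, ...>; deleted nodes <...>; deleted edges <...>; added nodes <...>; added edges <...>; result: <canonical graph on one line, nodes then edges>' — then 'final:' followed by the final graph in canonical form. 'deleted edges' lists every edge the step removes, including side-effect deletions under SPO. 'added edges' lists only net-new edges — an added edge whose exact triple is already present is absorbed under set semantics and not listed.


step 1: rule r2; match: 0->7, 1->4, 2->1, 3->13; deleted nodes 13; deleted edges (13,4,hold); added nodes 14; added edges (14,1,hold); result: nodes: 0:s, 1:s, 2:s, 4:s, 5:s, 6:q1, 7:q2, 9:q3, 10:dot, 11:dot, 12:dot, 14:dot edges: (1,9,i); (2,6,i); (4,7,i); (5,6,i); (7,1,o); (9,0,o); (10,2,hold); (11,0,hold); (12,1,hold); (14,1,hold)
step 2: rule r3; match: 0->9, 1->1, 2->0, 3->12; deleted nodes 12; deleted edges (12,1,hold); added nodes 15; added edges (15,0,hold); result: nodes: 0:s, 1:s, 2:s, 4:s, 5:s, 6:q1, 7:q2, 9:q3, 10:dot, 11:dot, 14:dot, 15:dot edges: (1,9,i); (2,6,i); (4,7,i); (5,6,i); (7,1,o); (9,0,o); (10,2,hold); (11,0,hold); (14,1,hold); (15,0,hold)
final:
nodes: 0:s, 1:s, 2:s, 4:s, 5:s, 6:q1, 7:q2, 9:q3, 10:dot, 11:dot, 14:dot, 15:dot
edges: (1,9,i); (2,6,i); (4,7,i); (5,6,i); (7,1,o); (9,0,o); (10,2,hold); (11,0,hold); (14,1,hold); (15,0,hold)


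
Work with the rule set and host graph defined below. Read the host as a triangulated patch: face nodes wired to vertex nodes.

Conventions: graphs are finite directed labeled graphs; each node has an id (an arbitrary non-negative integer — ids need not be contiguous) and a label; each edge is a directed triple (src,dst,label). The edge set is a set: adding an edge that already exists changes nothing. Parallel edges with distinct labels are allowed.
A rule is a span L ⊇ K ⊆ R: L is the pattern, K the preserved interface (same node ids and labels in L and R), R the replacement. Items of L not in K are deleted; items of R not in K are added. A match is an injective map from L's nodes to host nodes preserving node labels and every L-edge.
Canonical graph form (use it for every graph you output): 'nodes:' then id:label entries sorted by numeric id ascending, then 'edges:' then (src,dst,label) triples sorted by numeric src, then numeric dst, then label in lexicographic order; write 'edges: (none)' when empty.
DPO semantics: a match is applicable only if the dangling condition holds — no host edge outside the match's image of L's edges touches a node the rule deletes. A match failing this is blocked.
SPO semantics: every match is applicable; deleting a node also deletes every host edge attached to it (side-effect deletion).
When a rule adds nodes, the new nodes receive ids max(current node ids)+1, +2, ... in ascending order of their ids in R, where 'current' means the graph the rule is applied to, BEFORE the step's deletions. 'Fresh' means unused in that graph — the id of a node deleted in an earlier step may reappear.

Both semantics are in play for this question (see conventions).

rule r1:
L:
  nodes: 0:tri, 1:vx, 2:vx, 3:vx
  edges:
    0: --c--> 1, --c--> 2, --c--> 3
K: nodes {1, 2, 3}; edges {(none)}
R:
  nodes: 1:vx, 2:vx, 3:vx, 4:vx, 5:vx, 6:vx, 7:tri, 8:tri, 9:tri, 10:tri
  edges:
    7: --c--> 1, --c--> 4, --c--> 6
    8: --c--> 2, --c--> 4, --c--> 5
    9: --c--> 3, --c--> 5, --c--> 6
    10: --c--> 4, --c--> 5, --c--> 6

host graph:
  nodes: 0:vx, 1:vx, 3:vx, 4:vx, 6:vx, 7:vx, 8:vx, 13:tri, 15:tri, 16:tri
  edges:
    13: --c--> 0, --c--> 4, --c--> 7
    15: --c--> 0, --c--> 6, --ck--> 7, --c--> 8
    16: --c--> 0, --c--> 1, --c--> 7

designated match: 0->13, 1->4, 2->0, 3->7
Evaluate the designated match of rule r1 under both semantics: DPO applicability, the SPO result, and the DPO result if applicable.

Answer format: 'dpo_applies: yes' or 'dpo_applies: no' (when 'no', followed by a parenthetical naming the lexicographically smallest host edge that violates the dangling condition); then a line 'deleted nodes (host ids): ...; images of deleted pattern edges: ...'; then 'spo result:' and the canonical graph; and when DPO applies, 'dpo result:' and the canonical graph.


dpo_applies: yes
deleted nodes (host ids): 13; images of deleted pattern edges: (13,0,c); (13,4,c); (13,7,c)
spo result:
nodes: 0:vx, 1:vx, 3:vx, 4:vx, 6:vx, 7:vx, 8:vx, 15:tri, 16:tri, 17:vx, 18:vx, 19:vx, 20:tri, 21:tri, 22:tri, 23:tri
edges: (15,0,c); (15,6,c); (15,7,ck); (15,8,c); (16,0,c); (16,1,c); (16,7,c); (20,4,c); (20,17,c); (20,19,c); (21,0,c); (21,17,c); (21,18,c); (22,7,c); (22,18,c); (22,19,c); (23,17,c); (23,18,c); (23,19,c)
dpo result:
nodes: 0:vx, 1:vx, 3:vx, 4:vx, 6:vx, 7:vx, 8:vx, 15:tri, 16:tri, 17:vx, 18:vx, 19:vx, 20:tri, 21:tri, 22:tri, 23:tri
edges: (15,0,c); (15,6,c); (15,7,ck); (15,8,c); (16,0,c); (16,1,c); (16,7,c); (20,4,c); (20,17,c); (20,19,c); (21,0,c); (21,17,c); (21,18,c); (22,7,c); (22,18,c); (22,19,c); (23,17,c); (23,18,c); (23,19,c)


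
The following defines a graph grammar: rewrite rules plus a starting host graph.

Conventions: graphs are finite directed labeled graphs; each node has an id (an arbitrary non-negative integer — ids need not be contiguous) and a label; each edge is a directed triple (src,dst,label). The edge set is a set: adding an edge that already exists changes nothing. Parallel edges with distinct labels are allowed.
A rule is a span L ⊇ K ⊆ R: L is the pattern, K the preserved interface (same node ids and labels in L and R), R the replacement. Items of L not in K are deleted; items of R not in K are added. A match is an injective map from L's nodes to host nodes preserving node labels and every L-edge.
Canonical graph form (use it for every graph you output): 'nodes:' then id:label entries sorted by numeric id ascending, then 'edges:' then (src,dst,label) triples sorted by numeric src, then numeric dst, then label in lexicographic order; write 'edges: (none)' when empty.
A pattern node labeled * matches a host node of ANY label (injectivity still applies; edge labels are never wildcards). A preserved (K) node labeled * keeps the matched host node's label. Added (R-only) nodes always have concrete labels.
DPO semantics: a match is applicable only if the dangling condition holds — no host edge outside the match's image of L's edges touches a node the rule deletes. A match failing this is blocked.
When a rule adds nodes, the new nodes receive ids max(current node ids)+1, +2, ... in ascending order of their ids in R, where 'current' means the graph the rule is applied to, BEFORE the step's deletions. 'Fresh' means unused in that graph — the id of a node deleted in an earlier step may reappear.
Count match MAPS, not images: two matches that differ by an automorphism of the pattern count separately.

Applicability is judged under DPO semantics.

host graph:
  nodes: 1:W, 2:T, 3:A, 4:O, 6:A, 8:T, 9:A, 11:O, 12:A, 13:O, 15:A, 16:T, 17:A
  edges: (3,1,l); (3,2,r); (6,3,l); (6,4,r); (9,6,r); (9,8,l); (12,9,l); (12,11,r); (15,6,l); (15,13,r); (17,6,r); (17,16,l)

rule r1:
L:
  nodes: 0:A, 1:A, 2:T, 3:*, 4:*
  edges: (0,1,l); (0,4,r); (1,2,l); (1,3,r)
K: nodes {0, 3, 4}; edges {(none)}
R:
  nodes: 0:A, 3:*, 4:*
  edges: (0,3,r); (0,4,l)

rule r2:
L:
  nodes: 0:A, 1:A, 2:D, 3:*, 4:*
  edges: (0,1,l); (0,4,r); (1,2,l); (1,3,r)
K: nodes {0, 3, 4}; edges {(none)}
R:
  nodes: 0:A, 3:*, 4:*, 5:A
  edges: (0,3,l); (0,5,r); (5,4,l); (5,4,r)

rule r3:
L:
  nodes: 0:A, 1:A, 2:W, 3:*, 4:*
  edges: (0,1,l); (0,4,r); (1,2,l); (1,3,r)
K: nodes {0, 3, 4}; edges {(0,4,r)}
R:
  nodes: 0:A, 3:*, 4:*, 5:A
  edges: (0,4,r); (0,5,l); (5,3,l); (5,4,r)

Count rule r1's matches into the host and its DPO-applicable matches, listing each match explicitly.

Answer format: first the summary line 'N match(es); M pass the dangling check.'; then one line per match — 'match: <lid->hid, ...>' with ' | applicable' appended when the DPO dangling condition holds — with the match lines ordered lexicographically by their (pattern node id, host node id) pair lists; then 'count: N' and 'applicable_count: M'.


1 match(es); 1 pass the dangling check.
match: 0->12, 1->9, 2->8, 3->6, 4->11 | applicable
count: 1
applicable_count: 1


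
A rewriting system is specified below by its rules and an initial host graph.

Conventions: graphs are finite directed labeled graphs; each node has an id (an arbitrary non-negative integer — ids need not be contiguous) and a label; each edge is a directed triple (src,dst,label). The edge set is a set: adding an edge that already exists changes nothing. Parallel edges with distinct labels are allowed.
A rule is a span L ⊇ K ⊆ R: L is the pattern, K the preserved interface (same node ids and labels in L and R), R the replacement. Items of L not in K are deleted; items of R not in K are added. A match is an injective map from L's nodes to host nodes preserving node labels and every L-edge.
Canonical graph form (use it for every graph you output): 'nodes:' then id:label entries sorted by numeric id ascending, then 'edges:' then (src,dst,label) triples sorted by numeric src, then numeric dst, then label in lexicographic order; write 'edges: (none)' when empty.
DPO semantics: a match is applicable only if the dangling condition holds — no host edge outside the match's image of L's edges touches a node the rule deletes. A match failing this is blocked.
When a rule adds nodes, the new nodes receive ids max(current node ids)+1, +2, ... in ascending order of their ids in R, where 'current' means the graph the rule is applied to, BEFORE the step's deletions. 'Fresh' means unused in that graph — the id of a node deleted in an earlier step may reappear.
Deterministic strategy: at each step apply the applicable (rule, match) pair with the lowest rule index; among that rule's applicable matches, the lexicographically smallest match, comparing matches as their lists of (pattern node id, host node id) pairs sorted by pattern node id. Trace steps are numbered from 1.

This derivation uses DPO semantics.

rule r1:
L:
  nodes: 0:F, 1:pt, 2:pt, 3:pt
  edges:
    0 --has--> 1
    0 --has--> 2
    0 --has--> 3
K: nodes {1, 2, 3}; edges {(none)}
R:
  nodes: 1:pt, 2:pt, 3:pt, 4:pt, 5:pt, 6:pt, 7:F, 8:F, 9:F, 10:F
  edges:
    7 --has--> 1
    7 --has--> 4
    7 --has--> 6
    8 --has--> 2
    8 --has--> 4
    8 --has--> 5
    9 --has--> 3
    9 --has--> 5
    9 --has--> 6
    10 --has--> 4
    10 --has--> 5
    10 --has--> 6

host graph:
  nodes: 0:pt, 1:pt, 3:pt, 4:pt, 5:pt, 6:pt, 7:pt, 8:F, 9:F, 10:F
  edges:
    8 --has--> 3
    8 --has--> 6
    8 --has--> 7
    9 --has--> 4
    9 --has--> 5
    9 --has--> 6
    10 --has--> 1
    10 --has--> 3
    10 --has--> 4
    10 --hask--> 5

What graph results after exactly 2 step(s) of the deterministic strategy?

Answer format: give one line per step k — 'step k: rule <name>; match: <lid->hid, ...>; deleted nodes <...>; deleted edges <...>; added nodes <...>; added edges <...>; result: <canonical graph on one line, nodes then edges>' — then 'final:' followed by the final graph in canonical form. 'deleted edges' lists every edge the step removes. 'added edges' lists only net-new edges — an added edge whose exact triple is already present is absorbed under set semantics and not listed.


step 1: rule r1; match: 0->8, 1->3, 2->6, 3->7; deleted nodes 8; deleted edges (8,3,has); (8,6,has); (8,7,has); added nodes 11, 12, 13, 14, 15, 16, 17; added edges (14,3,has); (14,11,has); (14,13,has); (15,6,has); (15,11,has); (15,12,has); (16,7,has); (16,12,has); (16,13,has); (17,11,has); (17,12,has); (17,13,has); result: nodes: 0:pt, 1:pt, 3:pt, 4:pt, 5:pt, 6:pt, 7:pt, 9:F, 10:F, 11:pt, 12:pt, 13:pt, 14:F, 15:F, 16:F, 17:F edges: (9,4,has); (9,5,has); (9,6,has); (10,1,has); (10,3,has); (10,4,has); (10,5,hask); (14,3,has); (14,11,has); (14,13,has); (15,6,has); (15,11,has); (15,12,has); (16,7,has); (16,12,has); (16,13,has); (17,11,has); (17,12,has); (17,13,has)
step 2: rule r1; match: 0->9, 1->4, 2->5, 3->6; deleted nodes 9; deleted edges (9,4,has); (9,5,has); (9,6,has); added nodes 18, 19, 20, 21, 22, 23, 24; added edges (21,4,has); (21,18,has); (21,20,has); (22,5,has); (22,18,has); (22,19,has); (23,6,has); (23,19,has); (23,20,has); (24,18,has); (24,19,has); (24,20,has); result: nodes: 0:pt, 1:pt, 3:pt, 4:pt, 5:pt, 6:pt, 7:pt, 10:F, 11:pt, 12:pt, 13:pt, 14:F, 15:F, 16:F, 17:F, 18:pt, 19:pt, 20:pt, 21:F, 22:F, 23:F, 24:F edges: (10,1,has); (10,3,has); (10,4,has); (10,5,hask); (14,3,has); (14,11,has); (14,13,has); (15,6,has); (15,11,has); (15,12,has); (16,7,has); (16,12,has); (16,13,has); (17,11,has); (17,12,has); (17,13,has); (21,4,has); (21,18,has); (21,20,has); (22,5,has); (22,18,has); (22,19,has); (23,6,has); (23,19,has); (23,20,has); (24,18,has); (24,19,has); (24,20,has)
final:
nodes: 0:pt, 1:pt, 3:pt, 4:pt, 5:pt, 6:pt, 7:pt, 10:F, 11:pt, 12:pt, 13:pt, 14:F, 15:F, 16:F, 17:F, 18:pt, 19:pt, 20:pt, 21:F, 22:F, 23:F, 24:F
edges: (10,1,has); (10,3,has); (10,4,has); (10,5,hask); (14,3,has); (14,11,has); (14,13,has); (15,6,has); (15,11,has); (15,12,has); (16,7,has); (16,12,has); (16,13,has); (17,11,has); (17,12,has); (17,13,has); (21,4,has); (21,18,has); (21,20,has); (22,5,has); (22,18,has); (22,19,has); (23,6,has); (23,19,has); (23,20,has); (24,18,has); (24,19,has); (24,20,has)


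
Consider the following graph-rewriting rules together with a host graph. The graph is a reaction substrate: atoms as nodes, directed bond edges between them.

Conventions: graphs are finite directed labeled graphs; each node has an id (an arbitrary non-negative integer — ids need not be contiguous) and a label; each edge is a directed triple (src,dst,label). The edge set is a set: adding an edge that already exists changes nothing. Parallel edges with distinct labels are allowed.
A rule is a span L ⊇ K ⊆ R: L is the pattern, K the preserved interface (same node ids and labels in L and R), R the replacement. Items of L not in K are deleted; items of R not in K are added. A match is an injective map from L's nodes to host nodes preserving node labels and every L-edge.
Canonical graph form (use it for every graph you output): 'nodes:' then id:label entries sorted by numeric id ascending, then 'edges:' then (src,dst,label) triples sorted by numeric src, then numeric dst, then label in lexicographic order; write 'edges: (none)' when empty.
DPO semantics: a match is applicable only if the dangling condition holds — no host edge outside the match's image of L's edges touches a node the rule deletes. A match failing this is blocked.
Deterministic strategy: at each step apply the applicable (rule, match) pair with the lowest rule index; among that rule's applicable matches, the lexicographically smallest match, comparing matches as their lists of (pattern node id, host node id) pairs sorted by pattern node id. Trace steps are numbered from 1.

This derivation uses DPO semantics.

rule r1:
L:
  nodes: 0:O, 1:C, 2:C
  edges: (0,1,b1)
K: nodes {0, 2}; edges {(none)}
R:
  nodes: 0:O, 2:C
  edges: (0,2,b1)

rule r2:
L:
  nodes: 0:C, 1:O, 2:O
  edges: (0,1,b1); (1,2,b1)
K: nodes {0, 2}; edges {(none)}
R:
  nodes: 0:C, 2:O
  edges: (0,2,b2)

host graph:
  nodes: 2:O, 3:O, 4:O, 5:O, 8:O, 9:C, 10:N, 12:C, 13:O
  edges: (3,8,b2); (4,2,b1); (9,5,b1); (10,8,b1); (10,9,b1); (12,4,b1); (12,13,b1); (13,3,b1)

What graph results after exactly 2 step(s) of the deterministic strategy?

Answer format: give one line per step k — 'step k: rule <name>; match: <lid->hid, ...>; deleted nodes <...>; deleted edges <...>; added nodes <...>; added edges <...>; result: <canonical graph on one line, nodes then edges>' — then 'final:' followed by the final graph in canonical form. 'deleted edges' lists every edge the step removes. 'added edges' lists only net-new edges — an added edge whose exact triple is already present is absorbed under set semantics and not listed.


step 1: rule r2; match: 0->12, 1->4, 2->2; deleted nodes 4; deleted edges (4,2,b1); (12,4,b1); added nodes (none); added edges (12,2,b2); result: nodes: 2:O, 3:O, 5:O, 8:O, 9:C, 10:N, 12:C, 13:O edges: (3,8,b2); (9,5,b1); (10,8,b1); (10,9,b1); (12,2,b2); (12,13,b1); (13,3,b1)
step 2: rule r2; match: 0->12, 1->13, 2->3; deleted nodes 13; deleted edges (12,13,b1); (13,3,b1); added nodes (none); added edges (12,3,b2); result: nodes: 2:O, 3:O, 5:O, 8:O, 9:C, 10:N, 12:C edges: (3,8,b2); (9,5,b1); (10,8,b1); (10,9,b1); (12,2,b2); (12,3,b2)
final:
nodes: 2:O, 3:O, 5:O, 8:O, 9:C, 10:N, 12:C
edges: (3,8,b2); (9,5,b1); (10,8,b1); (10,9,b1); (12,2,b2); (12,3,b2)


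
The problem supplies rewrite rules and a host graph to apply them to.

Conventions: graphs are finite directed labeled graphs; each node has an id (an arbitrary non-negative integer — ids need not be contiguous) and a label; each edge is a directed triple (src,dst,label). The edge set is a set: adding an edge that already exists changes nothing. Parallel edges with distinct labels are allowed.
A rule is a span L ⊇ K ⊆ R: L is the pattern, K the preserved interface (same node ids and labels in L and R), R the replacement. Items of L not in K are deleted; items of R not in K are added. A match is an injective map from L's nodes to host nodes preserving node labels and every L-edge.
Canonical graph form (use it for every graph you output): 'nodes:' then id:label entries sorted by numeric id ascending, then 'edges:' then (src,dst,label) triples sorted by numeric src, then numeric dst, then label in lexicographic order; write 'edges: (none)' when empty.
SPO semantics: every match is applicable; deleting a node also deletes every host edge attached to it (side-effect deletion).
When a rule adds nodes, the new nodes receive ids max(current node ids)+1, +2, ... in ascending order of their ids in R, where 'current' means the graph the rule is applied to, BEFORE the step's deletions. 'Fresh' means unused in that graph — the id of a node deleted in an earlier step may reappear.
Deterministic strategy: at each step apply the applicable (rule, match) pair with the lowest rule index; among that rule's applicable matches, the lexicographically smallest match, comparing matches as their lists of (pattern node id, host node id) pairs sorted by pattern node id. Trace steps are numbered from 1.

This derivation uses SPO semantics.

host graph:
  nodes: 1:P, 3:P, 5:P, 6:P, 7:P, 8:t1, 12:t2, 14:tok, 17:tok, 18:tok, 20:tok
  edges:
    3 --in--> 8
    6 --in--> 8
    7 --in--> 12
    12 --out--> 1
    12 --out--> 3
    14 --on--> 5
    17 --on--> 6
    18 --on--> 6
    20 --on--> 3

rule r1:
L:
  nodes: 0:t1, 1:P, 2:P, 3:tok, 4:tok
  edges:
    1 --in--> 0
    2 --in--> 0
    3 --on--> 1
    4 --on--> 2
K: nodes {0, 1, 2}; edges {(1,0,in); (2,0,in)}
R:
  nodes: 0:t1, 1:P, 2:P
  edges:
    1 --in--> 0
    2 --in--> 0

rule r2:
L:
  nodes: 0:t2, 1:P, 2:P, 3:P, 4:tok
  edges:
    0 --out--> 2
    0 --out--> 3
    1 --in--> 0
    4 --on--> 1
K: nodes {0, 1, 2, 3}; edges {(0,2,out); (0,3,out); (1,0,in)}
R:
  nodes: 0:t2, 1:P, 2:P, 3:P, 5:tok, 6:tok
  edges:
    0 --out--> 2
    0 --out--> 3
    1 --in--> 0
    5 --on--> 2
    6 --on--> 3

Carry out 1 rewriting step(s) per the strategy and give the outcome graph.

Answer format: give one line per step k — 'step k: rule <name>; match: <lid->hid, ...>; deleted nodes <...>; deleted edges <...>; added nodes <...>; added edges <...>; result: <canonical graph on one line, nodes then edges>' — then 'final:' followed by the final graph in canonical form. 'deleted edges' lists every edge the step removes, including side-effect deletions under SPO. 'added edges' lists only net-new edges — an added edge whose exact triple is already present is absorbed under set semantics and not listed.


step 1: rule r1; match: 0->8, 1->3, 2->6, 3->20, 4->17; deleted nodes 17, 20; deleted edges (17,6,on); (20,3,on); added nodes (none); added edges (none); result: nodes: 1:P, 3:P, 5:P, 6:P, 7:P, 8:t1, 12:t2, 14:tok, 18:tok edges: (3,8,in); (6,8,in); (7,12,in); (12,1,out); (12,3,out); (14,5,on); (18,6,on)
final:
nodes: 1:P, 3:P, 5:P, 6:P, 7:P, 8:t1, 12:t2, 14:tok, 18:tok
edges: (3,8,in); (6,8,in); (7,12,in); (12,1,out); (12,3,out); (14,5,on); (18,6,on)


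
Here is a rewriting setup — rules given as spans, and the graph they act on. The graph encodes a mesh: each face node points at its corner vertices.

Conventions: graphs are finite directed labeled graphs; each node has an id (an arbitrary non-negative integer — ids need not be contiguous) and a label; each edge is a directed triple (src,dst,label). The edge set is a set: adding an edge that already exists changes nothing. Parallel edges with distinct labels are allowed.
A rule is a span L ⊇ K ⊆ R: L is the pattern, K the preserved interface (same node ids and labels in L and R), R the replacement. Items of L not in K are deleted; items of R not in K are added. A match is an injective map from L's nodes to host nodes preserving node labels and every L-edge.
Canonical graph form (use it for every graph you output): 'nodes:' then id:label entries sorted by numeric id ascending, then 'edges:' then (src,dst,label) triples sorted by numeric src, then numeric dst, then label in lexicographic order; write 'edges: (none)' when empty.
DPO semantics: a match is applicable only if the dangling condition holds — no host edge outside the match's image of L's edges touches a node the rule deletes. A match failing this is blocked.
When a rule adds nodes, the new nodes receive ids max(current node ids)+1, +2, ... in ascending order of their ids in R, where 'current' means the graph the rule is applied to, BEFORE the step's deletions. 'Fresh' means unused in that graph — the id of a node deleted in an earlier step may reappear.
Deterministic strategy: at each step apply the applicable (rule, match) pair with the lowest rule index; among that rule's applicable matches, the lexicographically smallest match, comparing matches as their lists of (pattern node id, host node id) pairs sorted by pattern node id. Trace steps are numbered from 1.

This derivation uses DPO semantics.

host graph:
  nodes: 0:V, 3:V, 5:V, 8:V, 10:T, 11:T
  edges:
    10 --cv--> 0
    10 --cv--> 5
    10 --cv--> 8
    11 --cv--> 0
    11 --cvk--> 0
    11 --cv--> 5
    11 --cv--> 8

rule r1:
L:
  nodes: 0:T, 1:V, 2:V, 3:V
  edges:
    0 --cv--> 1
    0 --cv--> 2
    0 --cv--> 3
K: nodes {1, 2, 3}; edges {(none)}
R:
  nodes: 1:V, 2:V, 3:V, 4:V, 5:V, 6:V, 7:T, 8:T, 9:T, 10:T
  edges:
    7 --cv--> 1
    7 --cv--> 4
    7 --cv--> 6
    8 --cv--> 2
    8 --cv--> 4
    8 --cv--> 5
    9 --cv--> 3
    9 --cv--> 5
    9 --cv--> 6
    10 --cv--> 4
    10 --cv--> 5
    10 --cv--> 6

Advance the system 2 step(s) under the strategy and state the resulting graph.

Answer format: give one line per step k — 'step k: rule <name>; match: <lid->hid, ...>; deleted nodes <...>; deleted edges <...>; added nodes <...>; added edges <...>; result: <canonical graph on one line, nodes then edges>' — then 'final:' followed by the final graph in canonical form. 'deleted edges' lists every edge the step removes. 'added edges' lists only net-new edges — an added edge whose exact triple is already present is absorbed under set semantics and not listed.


step 1: rule r1; match: 0->10, 1->0, 2->5, 3->8; deleted nodes 10; deleted edges (10,0,cv); (10,5,cv); (10,8,cv); added nodes 12, 13, 14, 15, 16, 17, 18; added edges (15,0,cv); (15,12,cv); (15,14,cv); (16,5,cv); (16,12,cv); (16,13,cv); (17,8,cv); (17,13,cv); (17,14,cv); (18,12,cv); (18,13,cv); (18,14,cv); result: nodes: 0:V, 3:V, 5:V, 8:V, 11:T, 12:V, 13:V, 14:V, 15:T, 16:T, 17:T, 18:T edges: (11,0,cv); (11,0,cvk); (11,5,cv); (11,8,cv); (15,0,cv); (15,12,cv); (15,14,cv); (16,5,cv); (16,12,cv); (16,13,cv); (17,8,cv); (17,13,cv); (17,14,cv); (18,12,cv); (18,13,cv); (18,14,cv)
step 2: rule r1; match: 0->15, 1->0, 2->12, 3->14; deleted nodes 15; deleted edges (15,0,cv); (15,12,cv); (15,14,cv); added nodes 19, 20, 21, 22, 23, 24, 25; added edges (22,0,cv); (22,19,cv); (22,21,cv); (23,12,cv); (23,19,cv); (23,20,cv); (24,14,cv); (24,20,cv); (24,21,cv); (25,19,cv); (25,20,cv); (25,21,cv); result: nodes: 0:V, 3:V, 5:V, 8:V, 11:T, 12:V, 13:V, 14:V, 16:T, 17:T, 18:T, 19:V, 20:V, 21:V, 22:T, 23:T, 24:T, 25:T edges: (11,0,cv); (11,0,cvk); (11,5,cv); (11,8,cv); (16,5,cv); (16,12,cv); (16,13,cv); (17,8,cv); (17,13,cv); (17,14,cv); (18,12,cv); (18,13,cv); (18,14,cv); (22,0,cv); (22,19,cv); (22,21,cv); (23,12,cv); (23,19,cv); (23,20,cv); (24,14,cv); (24,20,cv); (24,21,cv); (25,19,cv); (25,20,cv); (25,21,cv)
final:
nodes: 0:V, 3:V, 5:V, 8:V, 11:T, 12:V, 13:V, 14:V, 16:T, 17:T, 18:T, 19:V, 20:V, 21:V, 22:T, 23:T, 24:T, 25:T
edges: (11,0,cv); (11,0,cvk); (11,5,cv); (11,8,cv); (16,5,cv); (16,12,cv); (16,13,cv); (17,8,cv); (17,13,cv); (17,14,cv); (18,12,cv); (18,13,cv); (18,14,cv); (22,0,cv); (22,19,cv); (22,21,cv); (23,12,cv); (23,19,cv); (23,20,cv); (24,14,cv); (24,20,cv); (24,21,cv); (25,19,cv); (25,20,cv); (25,21,cv)


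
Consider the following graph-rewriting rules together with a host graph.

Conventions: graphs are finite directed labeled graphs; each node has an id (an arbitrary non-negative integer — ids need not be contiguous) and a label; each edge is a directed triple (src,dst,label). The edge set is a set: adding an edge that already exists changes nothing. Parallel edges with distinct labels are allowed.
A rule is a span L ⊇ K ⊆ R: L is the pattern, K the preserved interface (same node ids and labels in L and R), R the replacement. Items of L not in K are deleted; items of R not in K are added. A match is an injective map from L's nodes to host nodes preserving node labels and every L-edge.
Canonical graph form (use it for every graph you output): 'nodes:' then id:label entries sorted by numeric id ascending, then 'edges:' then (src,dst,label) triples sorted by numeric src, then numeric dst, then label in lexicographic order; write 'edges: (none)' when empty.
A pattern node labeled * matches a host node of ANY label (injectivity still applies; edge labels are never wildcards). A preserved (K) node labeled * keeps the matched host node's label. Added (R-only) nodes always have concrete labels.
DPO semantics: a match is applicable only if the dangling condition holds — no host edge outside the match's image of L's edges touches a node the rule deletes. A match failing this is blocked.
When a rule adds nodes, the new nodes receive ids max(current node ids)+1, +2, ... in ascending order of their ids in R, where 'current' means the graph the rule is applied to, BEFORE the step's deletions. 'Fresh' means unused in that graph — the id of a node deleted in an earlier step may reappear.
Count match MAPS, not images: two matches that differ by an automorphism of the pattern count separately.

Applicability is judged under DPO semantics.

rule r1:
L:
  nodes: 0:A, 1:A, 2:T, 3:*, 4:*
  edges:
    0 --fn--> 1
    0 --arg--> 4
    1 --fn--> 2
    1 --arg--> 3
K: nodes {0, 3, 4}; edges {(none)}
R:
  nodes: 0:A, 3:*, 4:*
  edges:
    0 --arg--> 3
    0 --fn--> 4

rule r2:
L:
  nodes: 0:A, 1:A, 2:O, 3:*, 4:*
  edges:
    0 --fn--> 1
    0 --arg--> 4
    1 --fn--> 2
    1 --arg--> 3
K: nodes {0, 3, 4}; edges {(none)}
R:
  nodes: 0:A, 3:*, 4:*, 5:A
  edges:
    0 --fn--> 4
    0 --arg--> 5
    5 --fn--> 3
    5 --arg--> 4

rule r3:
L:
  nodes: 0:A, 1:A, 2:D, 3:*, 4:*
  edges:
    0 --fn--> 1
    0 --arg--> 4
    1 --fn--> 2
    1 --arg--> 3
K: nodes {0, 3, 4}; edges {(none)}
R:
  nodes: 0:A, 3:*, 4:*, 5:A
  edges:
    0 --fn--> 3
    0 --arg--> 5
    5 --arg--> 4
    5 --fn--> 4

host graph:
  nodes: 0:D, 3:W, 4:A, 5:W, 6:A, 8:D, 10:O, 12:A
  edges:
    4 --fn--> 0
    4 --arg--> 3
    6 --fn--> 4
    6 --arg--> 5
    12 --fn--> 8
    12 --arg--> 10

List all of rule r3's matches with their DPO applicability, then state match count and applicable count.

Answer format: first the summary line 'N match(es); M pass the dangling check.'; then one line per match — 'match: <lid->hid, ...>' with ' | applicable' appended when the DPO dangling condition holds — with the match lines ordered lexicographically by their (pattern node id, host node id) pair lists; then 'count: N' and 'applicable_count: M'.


1 match(es); 1 pass the dangling check.
match: 0->6, 1->4, 2->0, 3->3, 4->5 | applicable
count: 1
applicable_count: 1


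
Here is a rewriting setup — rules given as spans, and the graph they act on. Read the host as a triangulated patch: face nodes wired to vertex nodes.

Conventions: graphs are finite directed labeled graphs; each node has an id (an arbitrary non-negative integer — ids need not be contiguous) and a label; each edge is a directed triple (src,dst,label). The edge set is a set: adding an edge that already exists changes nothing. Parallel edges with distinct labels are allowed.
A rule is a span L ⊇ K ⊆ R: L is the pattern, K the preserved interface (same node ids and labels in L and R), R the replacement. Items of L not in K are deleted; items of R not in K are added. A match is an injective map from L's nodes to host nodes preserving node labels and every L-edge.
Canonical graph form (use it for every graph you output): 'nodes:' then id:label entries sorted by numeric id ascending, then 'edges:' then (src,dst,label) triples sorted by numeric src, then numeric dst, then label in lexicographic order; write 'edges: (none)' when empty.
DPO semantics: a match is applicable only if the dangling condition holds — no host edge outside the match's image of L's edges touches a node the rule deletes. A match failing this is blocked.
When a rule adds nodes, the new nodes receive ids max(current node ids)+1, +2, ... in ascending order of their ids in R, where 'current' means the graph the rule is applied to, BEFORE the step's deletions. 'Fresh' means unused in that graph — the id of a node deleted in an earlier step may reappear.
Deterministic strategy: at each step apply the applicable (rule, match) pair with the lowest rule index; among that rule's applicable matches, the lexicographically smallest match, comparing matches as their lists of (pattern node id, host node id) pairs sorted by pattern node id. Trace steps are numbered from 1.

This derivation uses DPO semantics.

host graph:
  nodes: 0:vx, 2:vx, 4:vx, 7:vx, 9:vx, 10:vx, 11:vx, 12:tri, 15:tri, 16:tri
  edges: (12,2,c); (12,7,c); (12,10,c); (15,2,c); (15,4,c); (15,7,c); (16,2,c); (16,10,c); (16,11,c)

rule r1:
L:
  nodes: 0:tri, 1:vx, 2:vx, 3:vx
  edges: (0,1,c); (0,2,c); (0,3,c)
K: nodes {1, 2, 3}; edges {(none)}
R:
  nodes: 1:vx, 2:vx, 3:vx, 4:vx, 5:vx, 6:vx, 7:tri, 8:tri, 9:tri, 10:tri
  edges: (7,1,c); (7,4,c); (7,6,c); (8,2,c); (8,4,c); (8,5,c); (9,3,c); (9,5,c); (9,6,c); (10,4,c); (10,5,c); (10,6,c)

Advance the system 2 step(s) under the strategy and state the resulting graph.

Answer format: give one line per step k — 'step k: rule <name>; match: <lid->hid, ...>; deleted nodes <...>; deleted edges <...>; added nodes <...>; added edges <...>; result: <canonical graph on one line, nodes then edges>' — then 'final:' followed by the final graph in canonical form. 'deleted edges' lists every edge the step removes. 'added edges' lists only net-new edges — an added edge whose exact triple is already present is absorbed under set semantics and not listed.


step 1: rule r1; match: 0->12, 1->2, 2->7, 3->10; deleted nodes 12; deleted edges (12,2,c); (12,7,c); (12,10,c); added nodes 17, 18, 19, 20, 21, 22, 23; added edges (20,2,c); (20,17,c); (20,19,c); (21,7,c); (21,17,c); (21,18,c); (22,10,c); (22,18,c); (22,19,c); (23,17,c); (23,18,c); (23,19,c); result: nodes: 0:vx, 2:vx, 4:vx, 7:vx, 9:vx, 10:vx, 11:vx, 15:tri, 16:tri, 17:vx, 18:vx, 19:vx, 20:tri, 21:tri, 22:tri, 23:tri edges: (15,2,c); (15,4,c); (15,7,c); (16,2,c); (16,10,c); (16,11,c); (20,2,c); (20,17,c); (20,19,c); (21,7,c); (21,17,c); (21,18,c); (22,10,c); (22,18,c); (22,19,c); (23,17,c); (23,18,c); (23,19,c)
step 2: rule r1; match: 0->15, 1->2, 2->4, 3->7; deleted nodes 15; deleted edges (15,2,c); (15,4,c); (15,7,c); added nodes 24, 25, 26, 27, 28, 29, 30; added edges (27,2,c); (27,24,c); (27,26,c); (28,4,c); (28,24,c); (28,25,c); (29,7,c); (29,25,c); (29,26,c); (30,24,c); (30,25,c); (30,26,c); result: nodes: 0:vx, 2:vx, 4:vx, 7:vx, 9:vx, 10:vx, 11:vx, 16:tri, 17:vx, 18:vx, 19:vx, 20:tri, 21:tri, 22:tri, 23:tri, 24:vx, 25:vx, 26:vx, 27:tri, 28:tri, 29:tri, 30:tri edges: (16,2,c); (16,10,c); (16,11,c); (20,2,c); (20,17,c); (20,19,c); (21,7,c); (21,17,c); (21,18,c); (22,10,c); (22,18,c); (22,19,c); (23,17,c); (23,18,c); (23,19,c); (27,2,c); (27,24,c); (27,26,c); (28,4,c); (28,24,c); (28,25,c); (29,7,c); (29,25,c); (29,26,c); (30,24,c); (30,25,c); (30,26,c)
final:
nodes: 0:vx, 2:vx, 4:vx, 7:vx, 9:vx, 10:vx, 11:vx, 16:tri, 17:vx, 18:vx, 19:vx, 20:tri, 21:tri, 22:tri, 23:tri, 24:vx, 25:vx, 26:vx, 27:tri, 28:tri, 29:tri, 30:tri
edges: (16,2,c); (16,10,c); (16,11,c); (20,2,c); (20,17,c); (20,19,c); (21,7,c); (21,17,c); (21,18,c); (22,10,c); (22,18,c); (22,19,c); (23,17,c); (23,18,c); (23,19,c); (27,2,c); (27,24,c); (27,26,c); (28,4,c); (28,24,c); (28,25,c); (29,7,c); (29,25,c); (29,26,c); (30,24,c); (30,25,c); (30,26,c)


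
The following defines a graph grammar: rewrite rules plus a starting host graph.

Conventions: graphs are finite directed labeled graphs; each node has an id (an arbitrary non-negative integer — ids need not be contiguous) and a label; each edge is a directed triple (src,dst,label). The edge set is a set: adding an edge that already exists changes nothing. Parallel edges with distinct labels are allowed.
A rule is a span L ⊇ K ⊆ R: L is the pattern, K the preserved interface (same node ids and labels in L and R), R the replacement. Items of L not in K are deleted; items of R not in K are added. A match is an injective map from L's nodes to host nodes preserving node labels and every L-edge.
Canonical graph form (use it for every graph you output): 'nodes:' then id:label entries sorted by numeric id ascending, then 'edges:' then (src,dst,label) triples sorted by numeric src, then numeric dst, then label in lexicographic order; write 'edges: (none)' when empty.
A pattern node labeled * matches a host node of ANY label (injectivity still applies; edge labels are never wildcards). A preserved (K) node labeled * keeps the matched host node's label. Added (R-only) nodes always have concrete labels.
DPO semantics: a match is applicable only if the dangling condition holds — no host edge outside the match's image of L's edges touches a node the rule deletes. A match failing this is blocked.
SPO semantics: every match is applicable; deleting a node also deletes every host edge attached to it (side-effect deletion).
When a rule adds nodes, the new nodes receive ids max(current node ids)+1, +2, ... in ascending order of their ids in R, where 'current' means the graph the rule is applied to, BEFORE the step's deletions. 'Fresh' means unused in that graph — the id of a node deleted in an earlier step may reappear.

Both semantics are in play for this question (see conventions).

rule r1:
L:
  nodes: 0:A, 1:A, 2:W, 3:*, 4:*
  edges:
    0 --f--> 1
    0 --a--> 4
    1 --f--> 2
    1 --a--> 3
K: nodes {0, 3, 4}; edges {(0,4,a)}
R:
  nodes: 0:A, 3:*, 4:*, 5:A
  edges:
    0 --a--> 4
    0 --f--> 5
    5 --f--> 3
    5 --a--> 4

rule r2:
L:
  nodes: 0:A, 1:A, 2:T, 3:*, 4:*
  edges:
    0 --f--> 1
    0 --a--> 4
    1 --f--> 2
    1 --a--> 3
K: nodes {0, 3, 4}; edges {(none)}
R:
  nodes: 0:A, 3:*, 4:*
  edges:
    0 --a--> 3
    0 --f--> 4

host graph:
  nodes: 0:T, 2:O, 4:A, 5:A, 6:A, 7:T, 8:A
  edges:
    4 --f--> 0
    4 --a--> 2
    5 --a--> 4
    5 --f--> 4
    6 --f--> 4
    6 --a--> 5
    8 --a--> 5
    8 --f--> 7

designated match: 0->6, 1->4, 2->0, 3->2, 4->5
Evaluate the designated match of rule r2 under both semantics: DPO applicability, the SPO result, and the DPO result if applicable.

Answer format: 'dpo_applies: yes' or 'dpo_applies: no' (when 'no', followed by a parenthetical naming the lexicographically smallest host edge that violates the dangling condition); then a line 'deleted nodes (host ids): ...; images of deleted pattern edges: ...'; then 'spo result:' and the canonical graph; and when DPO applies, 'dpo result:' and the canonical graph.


dpo_applies: no
(the rule deletes node 4, which keeps host edge (5,4,a) outside the match image — the dangling condition fails, DPO blocks; SPO proceeds and side-deletes such edges)
deleted nodes (host ids): 0, 4; images of deleted pattern edges: (4,0,f); (4,2,a); (6,4,f); (6,5,a)
spo result:
nodes: 2:O, 5:A, 6:A, 7:T, 8:A
edges: (6,2,a); (6,5,f); (8,5,a); (8,7,f)


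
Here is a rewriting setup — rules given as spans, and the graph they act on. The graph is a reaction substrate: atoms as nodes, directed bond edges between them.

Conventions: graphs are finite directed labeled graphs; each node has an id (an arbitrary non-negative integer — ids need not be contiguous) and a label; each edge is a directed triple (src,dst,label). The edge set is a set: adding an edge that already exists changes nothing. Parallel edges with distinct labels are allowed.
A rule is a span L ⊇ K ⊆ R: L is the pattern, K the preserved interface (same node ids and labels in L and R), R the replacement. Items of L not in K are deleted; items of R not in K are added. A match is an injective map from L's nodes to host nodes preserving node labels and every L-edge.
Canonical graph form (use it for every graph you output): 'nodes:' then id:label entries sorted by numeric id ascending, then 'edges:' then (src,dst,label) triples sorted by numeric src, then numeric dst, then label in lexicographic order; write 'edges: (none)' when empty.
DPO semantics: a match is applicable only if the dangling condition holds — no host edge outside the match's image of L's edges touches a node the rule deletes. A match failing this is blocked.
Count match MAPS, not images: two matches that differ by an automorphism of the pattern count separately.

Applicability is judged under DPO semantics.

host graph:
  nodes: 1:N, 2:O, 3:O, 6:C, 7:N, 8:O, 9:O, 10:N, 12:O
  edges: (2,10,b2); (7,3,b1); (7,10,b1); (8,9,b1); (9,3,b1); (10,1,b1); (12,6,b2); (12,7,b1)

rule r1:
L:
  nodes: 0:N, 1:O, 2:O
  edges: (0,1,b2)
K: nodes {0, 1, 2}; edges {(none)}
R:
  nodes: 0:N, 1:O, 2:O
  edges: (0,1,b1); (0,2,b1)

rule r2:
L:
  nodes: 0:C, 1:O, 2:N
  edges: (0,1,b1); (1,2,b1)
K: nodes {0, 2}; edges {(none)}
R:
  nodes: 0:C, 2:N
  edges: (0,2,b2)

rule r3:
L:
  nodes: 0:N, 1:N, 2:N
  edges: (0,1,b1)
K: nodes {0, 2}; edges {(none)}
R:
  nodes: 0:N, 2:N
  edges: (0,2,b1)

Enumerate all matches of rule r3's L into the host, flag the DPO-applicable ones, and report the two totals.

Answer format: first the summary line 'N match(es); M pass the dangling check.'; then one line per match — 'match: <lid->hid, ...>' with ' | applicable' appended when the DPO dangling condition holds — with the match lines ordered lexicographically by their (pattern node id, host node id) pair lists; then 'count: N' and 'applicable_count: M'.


2 match(es); 1 pass the dangling check.
match: 0->7, 1->10, 2->1
match: 0->10, 1->1, 2->7 | applicable
count: 2
applicable_count: 1
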